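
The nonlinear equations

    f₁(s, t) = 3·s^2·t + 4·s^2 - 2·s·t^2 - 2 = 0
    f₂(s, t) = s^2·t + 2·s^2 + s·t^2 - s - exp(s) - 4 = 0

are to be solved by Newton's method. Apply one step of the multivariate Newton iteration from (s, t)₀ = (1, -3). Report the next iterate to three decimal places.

(-0.330, -3.817)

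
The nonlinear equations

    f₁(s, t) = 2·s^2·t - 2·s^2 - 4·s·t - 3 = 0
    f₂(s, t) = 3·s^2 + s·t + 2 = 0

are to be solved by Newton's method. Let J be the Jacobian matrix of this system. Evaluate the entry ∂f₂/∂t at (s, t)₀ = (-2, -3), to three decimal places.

∂f₂/∂t = s.
At (-2, -3) this is -2.000.

-2.000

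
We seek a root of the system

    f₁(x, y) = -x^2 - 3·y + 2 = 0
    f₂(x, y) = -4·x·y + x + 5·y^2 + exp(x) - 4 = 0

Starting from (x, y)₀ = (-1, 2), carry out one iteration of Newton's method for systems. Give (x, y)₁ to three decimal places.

(0.775, 1.517)

At (-1, 2): F = (-5.000, 23.36788).
Jacobian J = [[-2·x, -3], [-4·y + exp(x) + 1, -4·x + 10·y]].
At the point, J = [[2.000, -3.000], [-6.63212, 24.000]] (det J = 28.10364).
Solving J·Δ = −F gives Δ = (1.775, -0.483).
Then the next iterate is (x, y)₁ = (0.775, 1.517).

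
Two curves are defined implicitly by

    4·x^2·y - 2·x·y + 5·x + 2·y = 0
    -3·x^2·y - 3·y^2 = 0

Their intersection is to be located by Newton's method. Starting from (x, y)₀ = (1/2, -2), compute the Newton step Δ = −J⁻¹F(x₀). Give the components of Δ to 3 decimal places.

At (1/2, -2): F = (-1.500, -10.500).
Jacobian J = [[8·x·y - 2·y + 5, 4·x^2 - 2·x + 2], [-6·x·y, -3·x^2 - 6·y]].
At the point, J = [[1.000, 2.000], [6.000, 11.250]] (det J = -0.750).
Solving J·Δ = −F gives Δ = (5.500, -2.000).

(5.500, -2.000)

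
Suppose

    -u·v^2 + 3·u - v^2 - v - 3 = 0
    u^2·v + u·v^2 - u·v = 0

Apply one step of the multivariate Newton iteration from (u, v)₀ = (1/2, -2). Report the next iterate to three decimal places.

At (1/2, -2): F = (-5.500, 2.500).
Jacobian J = [[-v^2 + 3, -2·u·v - 2·v - 1], [2·u·v + v^2 - v, u^2 + 2·u·v - u]].
At the point, J = [[-1.000, 5.000], [4.000, -2.250]] (det J = -17.750).
Solving J·Δ = −F gives Δ = (-0.007, 1.099).
Then the next iterate is (u, v)₁ = (0.493, -0.901).

(0.493, -0.901)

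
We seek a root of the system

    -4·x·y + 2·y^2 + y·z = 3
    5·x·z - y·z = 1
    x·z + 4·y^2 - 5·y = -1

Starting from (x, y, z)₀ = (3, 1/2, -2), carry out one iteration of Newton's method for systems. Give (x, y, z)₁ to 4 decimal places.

At (3, 1/2, -2): F = (-9.5000, -30.0000, -6.5000).
Jacobian J = [[-4·y, -4·x + 4·y + z, y], [5·z, -z, 5·x - y], [z, 8·y - 5, x]].
At the point, J = [[-2.0000, -12.0000, 0.5000], [-10.0000, 2.0000, 14.5000], [-2.0000, -1.0000, 3.0000]] (det J = -46.0000).
Solving J·Δ = −F gives Δ = (-2.6576, -0.3370, 0.2826).
Then the next iterate is (x, y, z)₁ = (0.3424, 0.1630, -1.7174).

(0.3424, 0.1630, -1.7174)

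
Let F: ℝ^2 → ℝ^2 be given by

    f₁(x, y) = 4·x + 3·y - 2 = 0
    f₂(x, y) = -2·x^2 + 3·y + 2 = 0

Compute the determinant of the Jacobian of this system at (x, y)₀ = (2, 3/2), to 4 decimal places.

36.0000

J = [[4, 3], [-4·x, 3]].
At the point, J = [[4.0000, 3.0000], [-8.0000, 3.0000]].
det J = 36.0000.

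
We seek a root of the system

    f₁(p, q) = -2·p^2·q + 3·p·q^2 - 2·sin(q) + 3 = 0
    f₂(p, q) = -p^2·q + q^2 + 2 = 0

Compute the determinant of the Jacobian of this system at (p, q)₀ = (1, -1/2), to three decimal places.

1.255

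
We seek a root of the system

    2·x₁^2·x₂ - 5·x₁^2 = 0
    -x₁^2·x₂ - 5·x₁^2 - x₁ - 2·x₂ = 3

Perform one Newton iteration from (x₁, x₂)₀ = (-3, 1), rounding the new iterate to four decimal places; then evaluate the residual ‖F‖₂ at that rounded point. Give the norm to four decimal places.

At (-3, 1): F = (-27.0000, -56.0000).
Jacobian J = [[4·x₁·x₂ - 10·x₁, 2·x₁^2], [-2·x₁·x₂ - 10·x₁ - 1, -x₁^2 - 2]].
At the point, J = [[18.0000, 18.0000], [35.0000, -11.0000]] (det J = -828.0000).
Solving J·Δ = −F gives Δ = (1.5761, -0.0761).
Then the next iterate is (x₁, x₂)₁ = (-1.4239, 0.9239).
Re-evaluating at (-1.4239, 0.9239): F = (-6.391058, -15.434555), so ‖F‖₂ = 16.7054.

16.7054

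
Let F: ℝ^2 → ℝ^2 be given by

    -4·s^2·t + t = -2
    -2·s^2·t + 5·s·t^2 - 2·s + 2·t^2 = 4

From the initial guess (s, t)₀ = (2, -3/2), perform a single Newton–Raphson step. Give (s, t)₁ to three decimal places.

(1.169, -1.197)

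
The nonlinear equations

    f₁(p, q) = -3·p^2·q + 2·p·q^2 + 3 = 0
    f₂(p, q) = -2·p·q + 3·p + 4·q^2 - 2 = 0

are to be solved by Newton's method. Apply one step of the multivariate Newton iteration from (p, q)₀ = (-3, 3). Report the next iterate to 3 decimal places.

(-2.365, 1.630)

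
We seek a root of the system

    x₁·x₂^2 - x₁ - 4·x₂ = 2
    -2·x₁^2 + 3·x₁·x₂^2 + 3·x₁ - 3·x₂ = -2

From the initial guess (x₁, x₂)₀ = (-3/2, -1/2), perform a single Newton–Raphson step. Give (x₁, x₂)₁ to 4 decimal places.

At (-3/2, -1/2): F = (1.1250, -6.6250).
Jacobian J = [[x₂^2 - 1, 2·x₁·x₂ - 4], [-4·x₁ + 3·x₂^2 + 3, 6·x₁·x₂ - 3]].
At the point, J = [[-0.7500, -2.5000], [9.7500, 1.5000]] (det J = 23.2500).
Solving J·Δ = −F gives Δ = (0.6398, 0.2581).
Then the next iterate is (x₁, x₂)₁ = (-0.8602, -0.2419).

(-0.8602, -0.2419)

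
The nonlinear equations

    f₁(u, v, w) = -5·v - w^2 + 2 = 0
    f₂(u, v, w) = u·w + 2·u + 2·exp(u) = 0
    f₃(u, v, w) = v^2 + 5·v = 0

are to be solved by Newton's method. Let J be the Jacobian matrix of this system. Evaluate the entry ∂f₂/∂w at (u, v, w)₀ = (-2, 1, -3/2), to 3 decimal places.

-2.000

∂f₂/∂w = u.
At (-2, 1, -3/2) this is -2.000.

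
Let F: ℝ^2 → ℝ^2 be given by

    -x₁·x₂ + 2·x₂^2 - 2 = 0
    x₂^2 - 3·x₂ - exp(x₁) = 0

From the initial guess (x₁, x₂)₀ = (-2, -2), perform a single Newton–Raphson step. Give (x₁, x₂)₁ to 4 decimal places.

At (-2, -2): F = (2.0000, 9.864665).
Jacobian J = [[-x₂, -x₁ + 4·x₂], [-exp(x₁), 2·x₂ - 3]].
At the point, J = [[2.0000, -6.0000], [-0.135335, -7.0000]] (det J = -14.812012).
Solving J·Δ = −F gives Δ = (3.0508, 1.3503).
Then the next iterate is (x₁, x₂)₁ = (1.0508, -0.6497).

(1.0508, -0.6497)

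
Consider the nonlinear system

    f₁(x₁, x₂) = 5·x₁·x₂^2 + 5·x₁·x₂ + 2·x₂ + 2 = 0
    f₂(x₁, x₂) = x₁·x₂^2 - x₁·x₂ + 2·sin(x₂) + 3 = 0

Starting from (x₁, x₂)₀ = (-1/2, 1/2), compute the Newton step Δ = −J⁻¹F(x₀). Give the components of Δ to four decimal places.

(-2.4394, -2.6742)

At (-1/2, 1/2): F = (1.1250, 4.083851).
Jacobian J = [[5·x₂^2 + 5·x₂, 10·x₁·x₂ + 5·x₁ + 2], [x₂^2 - x₂, 2·x₁·x₂ - x₁ + 2·cos(x₂)]].
At the point, J = [[3.7500, -3.0000], [-0.2500, 1.755165]] (det J = 5.831869).
Solving J·Δ = −F gives Δ = (-2.4394, -2.6742).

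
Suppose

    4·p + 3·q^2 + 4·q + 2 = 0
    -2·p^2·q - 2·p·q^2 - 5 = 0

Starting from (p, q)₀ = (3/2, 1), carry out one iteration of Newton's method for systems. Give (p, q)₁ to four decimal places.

(2.3553, -0.8421)

At (3/2, 1): F = (15.0000, -12.5000).
Jacobian J = [[4, 6·q + 4], [-4·p·q - 2·q^2, -2·p^2 - 4·p·q]].
At the point, J = [[4.0000, 10.0000], [-8.0000, -10.5000]] (det J = 38.0000).
Solving J·Δ = −F gives Δ = (0.8553, -1.8421).
Then the next iterate is (p, q)₁ = (2.3553, -0.8421).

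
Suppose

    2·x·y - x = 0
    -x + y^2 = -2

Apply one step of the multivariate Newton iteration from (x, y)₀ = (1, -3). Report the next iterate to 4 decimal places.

At (1, -3): F = (-7.0000, 10.0000).
Jacobian J = [[2·y - 1, 2·x], [-1, 2·y]].
At the point, J = [[-7.0000, 2.0000], [-1.0000, -6.0000]] (det J = 44.0000).
Solving J·Δ = −F gives Δ = (-0.5000, 1.7500).
Then the next iterate is (x, y)₁ = (0.5000, -1.2500).

(0.5000, -1.2500)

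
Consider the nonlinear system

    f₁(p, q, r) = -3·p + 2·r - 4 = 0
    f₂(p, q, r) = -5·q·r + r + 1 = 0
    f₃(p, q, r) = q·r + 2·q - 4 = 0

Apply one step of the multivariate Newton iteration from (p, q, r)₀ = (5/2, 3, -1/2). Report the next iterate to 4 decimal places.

(-1.4152, 1.9123, -0.1228)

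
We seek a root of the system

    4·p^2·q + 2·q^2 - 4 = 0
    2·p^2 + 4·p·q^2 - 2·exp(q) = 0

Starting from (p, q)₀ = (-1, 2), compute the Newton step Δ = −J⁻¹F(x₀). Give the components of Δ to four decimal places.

(0.0689, -0.9082)

At (-1, 2): F = (12.0000, -28.778112).
Jacobian J = [[8·p·q, 4·p^2 + 4·q], [4·p + 4·q^2, 8·p·q - 2·exp(q)]].
At the point, J = [[-16.0000, 12.0000], [12.0000, -30.778112]] (det J = 348.449795).
Solving J·Δ = −F gives Δ = (0.0689, -0.9082).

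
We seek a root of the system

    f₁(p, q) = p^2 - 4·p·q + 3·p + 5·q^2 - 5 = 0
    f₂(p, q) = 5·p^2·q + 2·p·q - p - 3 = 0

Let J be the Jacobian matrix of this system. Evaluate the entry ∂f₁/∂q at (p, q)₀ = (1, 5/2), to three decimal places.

21.000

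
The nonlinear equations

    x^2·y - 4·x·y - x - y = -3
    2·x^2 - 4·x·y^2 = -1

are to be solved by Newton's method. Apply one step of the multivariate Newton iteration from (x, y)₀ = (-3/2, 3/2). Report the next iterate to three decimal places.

(-0.085, 1.623)

At (-3/2, 3/2): F = (15.375, 19.000).
Jacobian J = [[2·x·y - 4·y - 1, x^2 - 4·x - 1], [4·x - 4·y^2, -8·x·y]].
At the point, J = [[-11.500, 7.250], [-15.000, 18.000]] (det J = -98.250).
Solving J·Δ = −F gives Δ = (1.415, 0.123).
Then the next iterate is (x, y)₁ = (-0.085, 1.623).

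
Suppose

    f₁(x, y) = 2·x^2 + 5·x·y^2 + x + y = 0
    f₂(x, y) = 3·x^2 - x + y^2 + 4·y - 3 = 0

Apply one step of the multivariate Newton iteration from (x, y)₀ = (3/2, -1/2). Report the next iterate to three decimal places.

(1.169, 0.215)

At (3/2, -1/2): F = (7.375, 0.500).
Jacobian J = [[4·x + 5·y^2 + 1, 10·x·y + 1], [6·x - 1, 2·y + 4]].
At the point, J = [[8.250, -6.500], [8.000, 3.000]] (det J = 76.750).
Solving J·Δ = −F gives Δ = (-0.331, 0.715).
Then the next iterate is (x, y)₁ = (1.169, 0.215).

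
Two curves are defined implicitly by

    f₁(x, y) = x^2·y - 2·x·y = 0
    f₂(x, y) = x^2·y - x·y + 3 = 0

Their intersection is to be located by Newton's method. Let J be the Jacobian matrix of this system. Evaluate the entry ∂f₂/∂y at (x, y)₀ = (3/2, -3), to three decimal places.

∂f₂/∂y = x^2 - x.
At (3/2, -3) this is 0.750.

0.750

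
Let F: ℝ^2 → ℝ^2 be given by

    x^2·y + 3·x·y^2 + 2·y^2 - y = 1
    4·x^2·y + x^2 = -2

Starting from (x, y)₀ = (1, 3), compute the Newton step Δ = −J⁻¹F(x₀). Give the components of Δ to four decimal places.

(-0.4228, -1.0015)

At (1, 3): F = (44.0000, 15.0000).
Jacobian J = [[2·x·y + 3·y^2, x^2 + 6·x·y + 4·y - 1], [8·x·y + 2·x, 4·x^2]].
At the point, J = [[33.0000, 30.0000], [26.0000, 4.0000]] (det J = -648.0000).
Solving J·Δ = −F gives Δ = (-0.4228, -1.0015).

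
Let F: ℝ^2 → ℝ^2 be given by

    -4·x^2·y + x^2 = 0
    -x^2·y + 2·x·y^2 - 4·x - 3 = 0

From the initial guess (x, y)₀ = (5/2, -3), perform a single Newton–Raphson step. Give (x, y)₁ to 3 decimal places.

At (5/2, -3): F = (81.250, 50.750).
Jacobian J = [[-8·x·y + 2·x, -4·x^2], [-2·x·y + 2·y^2 - 4, -x^2 + 4·x·y]].
At the point, J = [[65.000, -25.000], [29.000, -36.250]] (det J = -1631.250).
Solving J·Δ = −F gives Δ = (-1.028, 0.578).
Then the next iterate is (x, y)₁ = (1.472, -2.422).

(1.472, -2.422)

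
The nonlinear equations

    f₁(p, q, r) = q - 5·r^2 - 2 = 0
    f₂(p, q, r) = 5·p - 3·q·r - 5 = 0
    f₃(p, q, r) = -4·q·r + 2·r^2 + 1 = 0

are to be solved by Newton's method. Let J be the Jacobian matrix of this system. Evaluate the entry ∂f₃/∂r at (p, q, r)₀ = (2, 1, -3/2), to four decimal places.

∂f₃/∂r = -4·q + 4·r.
At (2, 1, -3/2) this is -10.0000.

-10.0000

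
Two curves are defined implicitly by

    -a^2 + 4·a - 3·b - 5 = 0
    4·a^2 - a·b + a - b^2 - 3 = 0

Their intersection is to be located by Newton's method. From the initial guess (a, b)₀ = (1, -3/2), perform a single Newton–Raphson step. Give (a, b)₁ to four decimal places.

At (1, -3/2): F = (2.5000, 1.2500).
Jacobian J = [[-2·a + 4, -3], [8·a - b + 1, -a - 2·b]].
At the point, J = [[2.0000, -3.0000], [10.5000, 2.0000]] (det J = 35.5000).
Solving J·Δ = −F gives Δ = (-0.2465, 0.6690).
Then the next iterate is (a, b)₁ = (0.7535, -0.8310).

(0.7535, -0.8310)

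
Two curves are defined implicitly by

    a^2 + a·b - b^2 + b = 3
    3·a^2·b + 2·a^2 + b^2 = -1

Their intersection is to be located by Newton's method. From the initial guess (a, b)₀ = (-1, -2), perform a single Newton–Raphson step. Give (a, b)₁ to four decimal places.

(-0.9286, -0.4286)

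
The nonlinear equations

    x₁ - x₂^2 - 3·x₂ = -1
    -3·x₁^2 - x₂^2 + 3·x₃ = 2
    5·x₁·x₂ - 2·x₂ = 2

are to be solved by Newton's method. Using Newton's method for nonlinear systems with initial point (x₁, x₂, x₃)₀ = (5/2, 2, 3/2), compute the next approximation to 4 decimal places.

(1.6957, 0.9565, 2.8370)

At (5/2, 2, 3/2): F = (-6.5000, -20.2500, 19.0000).
Jacobian J = [[1, -2·x₂ - 3, 0], [-6·x₁, -2·x₂, 3], [5·x₂, 5·x₁ - 2, 0]].
At the point, J = [[1.0000, -7.0000, 0.0000], [-15.0000, -4.0000, 3.0000], [10.0000, 10.5000, 0.0000]] (det J = -241.5000).
Solving J·Δ = −F gives Δ = (-0.8043, -1.0435, 1.3370).
Then the next iterate is (x₁, x₂, x₃)₁ = (1.6957, 0.9565, 2.8370).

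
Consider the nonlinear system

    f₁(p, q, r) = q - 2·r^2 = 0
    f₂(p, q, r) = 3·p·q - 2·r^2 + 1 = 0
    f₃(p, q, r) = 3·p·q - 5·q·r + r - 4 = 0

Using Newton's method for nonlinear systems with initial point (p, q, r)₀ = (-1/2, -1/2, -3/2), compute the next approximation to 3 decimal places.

(-0.649, 0.489, -0.832)

At (-1/2, -1/2, -3/2): F = (-5.000, -2.750, -8.500).
Jacobian J = [[0, 1, -4·r], [3·q, 3·p, -4·r], [3·q, 3·p - 5·r, -5·q + 1]].
At the point, J = [[0.000, 1.000, 6.000], [-1.500, -1.500, 6.000], [-1.500, 6.000, 3.500]] (det J = -71.250).
Solving J·Δ = −F gives Δ = (-0.149, 0.989, 0.668).
Then the next iterate is (p, q, r)₁ = (-0.649, 0.489, -0.832).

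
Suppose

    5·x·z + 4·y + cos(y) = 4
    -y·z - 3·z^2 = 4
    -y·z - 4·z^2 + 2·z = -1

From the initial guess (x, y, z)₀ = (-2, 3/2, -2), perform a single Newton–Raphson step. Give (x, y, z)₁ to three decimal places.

(0.871, 5.375, -1.500)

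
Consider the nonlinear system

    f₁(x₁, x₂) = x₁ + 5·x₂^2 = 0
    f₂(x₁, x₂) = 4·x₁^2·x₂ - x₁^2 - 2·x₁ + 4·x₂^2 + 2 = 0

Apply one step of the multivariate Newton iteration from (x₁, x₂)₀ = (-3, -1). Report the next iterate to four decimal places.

At (-3, -1): F = (2.0000, -33.0000).
Jacobian J = [[1, 10·x₂], [8·x₁·x₂ - 2·x₁ - 2, 4·x₁^2 + 8·x₂]].
At the point, J = [[1.0000, -10.0000], [28.0000, 28.0000]] (det J = 308.0000).
Solving J·Δ = −F gives Δ = (0.8896, 0.2890).
Then the next iterate is (x₁, x₂)₁ = (-2.1104, -0.7110).

(-2.1104, -0.7110)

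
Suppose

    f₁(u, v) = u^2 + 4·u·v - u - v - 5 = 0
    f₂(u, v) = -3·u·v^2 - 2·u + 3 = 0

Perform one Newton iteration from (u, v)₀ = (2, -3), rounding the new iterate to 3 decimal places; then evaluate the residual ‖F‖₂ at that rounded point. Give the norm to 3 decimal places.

140.991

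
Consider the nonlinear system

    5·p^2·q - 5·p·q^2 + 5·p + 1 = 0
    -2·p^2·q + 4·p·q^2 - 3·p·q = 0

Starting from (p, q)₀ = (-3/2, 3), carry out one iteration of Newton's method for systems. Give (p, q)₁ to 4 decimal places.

At (-3/2, 3): F = (94.7500, -54.0000).
Jacobian J = [[10·p·q - 5·q^2 + 5, 5·p^2 - 10·p·q], [-4·p·q + 4·q^2 - 3·q, -2·p^2 + 8·p·q - 3·p]].
At the point, J = [[-85.0000, 56.2500], [45.0000, -36.0000]] (det J = 528.7500).
Solving J·Δ = −F gives Δ = (0.7064, -0.6170).
Then the next iterate is (p, q)₁ = (-0.7936, 2.3830).

(-0.7936, 2.3830)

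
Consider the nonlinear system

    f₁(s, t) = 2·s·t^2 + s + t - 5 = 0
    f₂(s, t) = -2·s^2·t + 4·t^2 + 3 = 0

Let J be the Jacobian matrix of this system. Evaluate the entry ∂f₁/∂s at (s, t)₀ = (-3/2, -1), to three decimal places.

3.000

∂f₁/∂s = 2·t^2 + 1.
At (-3/2, -1) this is 3.000.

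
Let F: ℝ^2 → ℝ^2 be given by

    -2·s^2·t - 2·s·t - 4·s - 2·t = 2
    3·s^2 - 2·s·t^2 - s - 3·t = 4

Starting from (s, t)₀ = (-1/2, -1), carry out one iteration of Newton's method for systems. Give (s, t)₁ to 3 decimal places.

(0.011, -1.364)

At (-1/2, -1): F = (1.500, 1.250).
Jacobian J = [[-4·s·t - 2·t - 4, -2·s^2 - 2·s - 2], [6·s - 2·t^2 - 1, -4·s·t - 3]].
At the point, J = [[-4.000, -1.500], [-6.000, -5.000]] (det J = 11.000).
Solving J·Δ = −F gives Δ = (0.511, -0.364).
Then the next iterate is (s, t)₁ = (0.011, -1.364).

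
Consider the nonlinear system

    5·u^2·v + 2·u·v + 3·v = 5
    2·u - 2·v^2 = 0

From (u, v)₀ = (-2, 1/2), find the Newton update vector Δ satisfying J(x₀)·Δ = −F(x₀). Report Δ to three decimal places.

At (-2, 1/2): F = (4.500, -4.500).
Jacobian J = [[10·u·v + 2·v, 5·u^2 + 2·u + 3], [2, -4·v]].
At the point, J = [[-9.000, 19.000], [2.000, -2.000]] (det J = -20.000).
Solving J·Δ = −F gives Δ = (3.825, 1.575).

(3.825, 1.575)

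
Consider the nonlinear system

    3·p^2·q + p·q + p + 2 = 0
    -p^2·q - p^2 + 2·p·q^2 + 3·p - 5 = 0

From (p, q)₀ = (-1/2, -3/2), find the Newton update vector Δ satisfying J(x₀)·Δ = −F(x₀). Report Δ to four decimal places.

At (-1/2, -3/2): F = (1.1250, -8.6250).
Jacobian J = [[6·p·q + q + 1, 3·p^2 + p], [-2·p·q - 2·p + 2·q^2 + 3, -p^2 + 4·p·q]].
At the point, J = [[4.0000, 0.2500], [7.0000, 2.7500]] (det J = 9.2500).
Solving J·Δ = −F gives Δ = (-0.5676, 4.5811).

(-0.5676, 4.5811)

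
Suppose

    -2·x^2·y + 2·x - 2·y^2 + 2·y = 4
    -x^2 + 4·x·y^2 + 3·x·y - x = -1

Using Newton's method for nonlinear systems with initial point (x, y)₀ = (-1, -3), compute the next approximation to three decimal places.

(-1.352, -1.293)

At (-1, -3): F = (-24.000, -26.000).
Jacobian J = [[-4·x·y + 2, -2·x^2 - 4·y + 2], [-2·x + 4·y^2 + 3·y - 1, 8·x·y + 3·x]].
At the point, J = [[-10.000, 12.000], [28.000, 21.000]] (det J = -546.000).
Solving J·Δ = −F gives Δ = (-0.352, 1.707).
Then the next iterate is (x, y)₁ = (-1.352, -1.293).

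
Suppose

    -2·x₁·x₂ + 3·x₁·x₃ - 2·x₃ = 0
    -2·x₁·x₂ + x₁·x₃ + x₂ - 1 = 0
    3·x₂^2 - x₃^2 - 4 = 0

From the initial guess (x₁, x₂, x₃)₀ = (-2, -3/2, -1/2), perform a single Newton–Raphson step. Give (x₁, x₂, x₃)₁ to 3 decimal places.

(0.684, -1.176, -0.085)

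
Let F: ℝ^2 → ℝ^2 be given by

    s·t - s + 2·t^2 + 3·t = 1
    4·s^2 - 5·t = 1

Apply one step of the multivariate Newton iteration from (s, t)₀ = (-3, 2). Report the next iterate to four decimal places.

At (-3, 2): F = (10.0000, 25.0000).
Jacobian J = [[t - 1, s + 4·t + 3], [8·s, -5]].
At the point, J = [[1.0000, 8.0000], [-24.0000, -5.0000]] (det J = 187.0000).
Solving J·Δ = −F gives Δ = (1.3369, -1.4171).
Then the next iterate is (s, t)₁ = (-1.6631, 0.5829).

(-1.6631, 0.5829)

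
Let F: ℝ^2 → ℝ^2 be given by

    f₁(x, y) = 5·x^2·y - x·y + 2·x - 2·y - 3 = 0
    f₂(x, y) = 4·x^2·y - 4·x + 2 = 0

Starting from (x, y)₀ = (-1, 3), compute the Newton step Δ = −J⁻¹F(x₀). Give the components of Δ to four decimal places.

(-3.6667, -30.1667)

At (-1, 3): F = (7.0000, 18.0000).
Jacobian J = [[10·x·y - y + 2, 5·x^2 - x - 2], [8·x·y - 4, 4·x^2]].
At the point, J = [[-31.0000, 4.0000], [-28.0000, 4.0000]] (det J = -12.0000).
Solving J·Δ = −F gives Δ = (-3.6667, -30.1667).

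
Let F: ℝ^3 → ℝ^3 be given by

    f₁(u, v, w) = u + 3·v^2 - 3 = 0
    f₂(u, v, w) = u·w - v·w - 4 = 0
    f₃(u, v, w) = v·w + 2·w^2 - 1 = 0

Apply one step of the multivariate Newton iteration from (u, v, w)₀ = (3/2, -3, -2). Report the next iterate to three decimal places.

(-1.606, -1.756, -1.044)

At (3/2, -3, -2): F = (25.500, -13.000, 13.000).
Jacobian J = [[1, 6·v, 0], [w, -w, u - v], [0, w, v + 4·w]].
At the point, J = [[1.000, -18.000, 0.000], [-2.000, 2.000, 4.500], [0.000, -2.000, -11.000]] (det J = 383.000).
Solving J·Δ = −F gives Δ = (-3.106, 1.244, 0.956).
Then the next iterate is (u, v, w)₁ = (-1.606, -1.756, -1.044).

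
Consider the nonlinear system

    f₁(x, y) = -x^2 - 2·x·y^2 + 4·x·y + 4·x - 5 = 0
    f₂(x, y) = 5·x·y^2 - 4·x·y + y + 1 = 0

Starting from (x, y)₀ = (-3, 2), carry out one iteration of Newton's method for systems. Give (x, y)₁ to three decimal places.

At (-3, 2): F = (-26.000, -33.000).
Jacobian J = [[-2·x - 2·y^2 + 4·y + 4, -4·x·y + 4·x], [5·y^2 - 4·y, 10·x·y - 4·x + 1]].
At the point, J = [[10.000, 12.000], [12.000, -47.000]] (det J = -614.000).
Solving J·Δ = −F gives Δ = (2.635, -0.029).
Then the next iterate is (x, y)₁ = (-0.365, 1.971).

(-0.365, 1.971)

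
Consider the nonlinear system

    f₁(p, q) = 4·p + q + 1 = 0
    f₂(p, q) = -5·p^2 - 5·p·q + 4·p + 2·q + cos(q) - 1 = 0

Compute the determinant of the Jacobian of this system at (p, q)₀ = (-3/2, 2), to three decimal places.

25.363

J = [[4, 1], [-10·p - 5·q + 4, -5·p - sin(q) + 2]].
At the point, J = [[4.000, 1.000], [9.000, 8.59070]].
det J = 25.363.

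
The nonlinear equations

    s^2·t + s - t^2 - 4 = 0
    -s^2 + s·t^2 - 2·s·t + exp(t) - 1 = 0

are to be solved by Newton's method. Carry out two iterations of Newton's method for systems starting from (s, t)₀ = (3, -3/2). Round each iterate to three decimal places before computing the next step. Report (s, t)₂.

(-0.363, -0.699)

At (3, -3/2): F = (-16.750, 5.97313).
Jacobian J = [[2·s·t + 1, s^2 - 2·t], [-2·s + t^2 - 2·t, 2·s·t - 2·s + exp(t)]].
At the point, J = [[-8.000, 12.000], [-0.750, -14.77687]] (det J = 127.21496).
Solving J·Δ = −F gives Δ = (-1.382, 0.474).
Then the next iterate is (s, t)₁ = (1.618, -1.026).
Round to (1.618, -1.026) and repeat: F = (-6.12067, 1.76388), J = [[-2.32014, 4.66992], [-0.13132, -6.19770]].
Δ = (-1.981, 0.327), so (s, t)₂ = (-0.363, -0.699).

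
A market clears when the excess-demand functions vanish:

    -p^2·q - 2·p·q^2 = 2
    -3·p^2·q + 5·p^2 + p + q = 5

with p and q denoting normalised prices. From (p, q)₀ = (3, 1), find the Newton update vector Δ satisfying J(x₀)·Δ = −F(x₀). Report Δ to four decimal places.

(-1.6611, -0.1767)

At (3, 1): F = (-17.0000, 17.0000).
Jacobian J = [[-2·p·q - 2·q^2, -p^2 - 4·p·q], [-6·p·q + 10·p + 1, -3·p^2 + 1]].
At the point, J = [[-8.0000, -21.0000], [13.0000, -26.0000]] (det J = 481.0000).
Solving J·Δ = −F gives Δ = (-1.6611, -0.1767).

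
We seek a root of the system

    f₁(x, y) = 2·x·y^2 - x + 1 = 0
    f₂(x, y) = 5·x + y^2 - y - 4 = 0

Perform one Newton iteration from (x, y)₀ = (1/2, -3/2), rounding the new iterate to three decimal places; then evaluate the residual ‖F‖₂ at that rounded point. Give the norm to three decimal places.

At (1/2, -3/2): F = (2.750, 2.250).
Jacobian J = [[2·y^2 - 1, 4·x·y], [5, 2·y - 1]].
At the point, J = [[3.500, -3.000], [5.000, -4.000]] (det J = 1.000).
Solving J·Δ = −F gives Δ = (4.250, 5.875).
Then the next iterate is (x, y)₁ = (4.750, 4.375).
Re-evaluating at (4.750, 4.375): F = (178.08594, 34.51562), so ‖F‖₂ = 181.400.

181.400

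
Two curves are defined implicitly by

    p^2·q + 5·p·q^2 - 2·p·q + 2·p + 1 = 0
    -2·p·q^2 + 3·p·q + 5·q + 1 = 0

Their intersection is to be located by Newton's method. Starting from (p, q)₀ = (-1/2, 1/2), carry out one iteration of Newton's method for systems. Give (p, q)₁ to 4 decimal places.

(-0.9110, -0.0753)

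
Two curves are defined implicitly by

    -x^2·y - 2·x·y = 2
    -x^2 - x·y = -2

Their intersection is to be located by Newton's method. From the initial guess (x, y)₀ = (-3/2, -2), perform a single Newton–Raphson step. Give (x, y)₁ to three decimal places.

At (-3/2, -2): F = (-3.500, -3.250).
Jacobian J = [[-2·x·y - 2·y, -x^2 - 2·x], [-2·x - y, -x]].
At the point, J = [[-2.000, 0.750], [5.000, 1.500]] (det J = -6.750).
Solving J·Δ = −F gives Δ = (-0.417, 3.556).
Then the next iterate is (x, y)₁ = (-1.917, 1.556).

(-1.917, 1.556)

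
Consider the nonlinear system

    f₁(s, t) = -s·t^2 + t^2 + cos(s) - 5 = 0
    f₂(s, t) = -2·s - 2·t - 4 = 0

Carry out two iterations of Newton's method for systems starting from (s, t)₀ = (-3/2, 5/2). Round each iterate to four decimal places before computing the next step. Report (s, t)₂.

(-3.2215, 1.2215)

At (-3/2, 5/2): F = (10.695737, -6.0000).
Jacobian J = [[-t^2 - sin(s), -2·s·t + 2·t], [-2, -2]].
At the point, J = [[-5.252505, 12.5000], [-2.0000, -2.0000]] (det J = 35.505010).
Solving J·Δ = −F gives Δ = (-1.5099, -1.4901).
Then the next iterate is (s, t)₁ = (-3.0099, 1.0099).
Round to (-3.0099, 1.0099) and repeat: F = (-1.901652, 0.0000), J = [[-0.888586, 8.099196], [-2.0000, -2.0000]].
Δ = (-0.2116, 0.2116), so (s, t)₂ = (-3.2215, 1.2215).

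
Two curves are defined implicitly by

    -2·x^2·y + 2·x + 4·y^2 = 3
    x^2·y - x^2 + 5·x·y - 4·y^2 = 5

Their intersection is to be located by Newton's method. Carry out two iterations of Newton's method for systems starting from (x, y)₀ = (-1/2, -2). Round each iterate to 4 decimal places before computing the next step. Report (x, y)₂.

(-3.9887, -0.0919)

At (-1/2, -2): F = (13.0000, -16.7500).
Jacobian J = [[-4·x·y + 2, -2·x^2 + 8·y], [2·x·y - 2·x + 5·y, x^2 + 5·x - 8·y]].
At the point, J = [[-2.0000, -16.5000], [-7.0000, 13.7500]] (det J = -143.0000).
Solving J·Δ = −F gives Δ = (-0.6827, 0.8706).
Then the next iterate is (x, y)₁ = (-1.1827, -1.1294).
Round to (-1.1827, -1.1294) and repeat: F = (2.896340, -6.402031), J = [[-3.342966, -11.832759], [-0.610117, 4.520479]].
Δ = (-2.8060, 1.0375), so (x, y)₂ = (-3.9887, -0.0919).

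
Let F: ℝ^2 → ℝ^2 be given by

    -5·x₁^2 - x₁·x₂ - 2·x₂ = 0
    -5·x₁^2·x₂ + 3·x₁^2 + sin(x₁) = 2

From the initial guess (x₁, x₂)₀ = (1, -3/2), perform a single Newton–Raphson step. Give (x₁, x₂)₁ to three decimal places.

At (1, -3/2): F = (-0.500, 9.34147).
Jacobian J = [[-10·x₁ - x₂, -x₁ - 2], [-10·x₁·x₂ + 6·x₁ + cos(x₁), -5·x₁^2]].
At the point, J = [[-8.500, -3.000], [21.54030, -5.000]] (det J = 107.12091).
Solving J·Δ = −F gives Δ = (-0.285, 0.641).
Then the next iterate is (x₁, x₂)₁ = (0.715, -0.859).

(0.715, -0.859)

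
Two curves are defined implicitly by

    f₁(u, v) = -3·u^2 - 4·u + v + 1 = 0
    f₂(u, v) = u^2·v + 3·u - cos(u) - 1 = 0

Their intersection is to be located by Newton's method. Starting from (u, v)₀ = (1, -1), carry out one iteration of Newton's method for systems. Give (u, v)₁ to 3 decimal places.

At (1, -1): F = (-7.000, 0.45970).
Jacobian J = [[-6·u - 4, 1], [2·u·v + sin(u) + 3, u^2]].
At the point, J = [[-10.000, 1.000], [1.84147, 1.000]] (det J = -11.84147).
Solving J·Δ = −F gives Δ = (-0.630, 0.700).
Then the next iterate is (u, v)₁ = (0.370, -0.300).

(0.370, -0.300)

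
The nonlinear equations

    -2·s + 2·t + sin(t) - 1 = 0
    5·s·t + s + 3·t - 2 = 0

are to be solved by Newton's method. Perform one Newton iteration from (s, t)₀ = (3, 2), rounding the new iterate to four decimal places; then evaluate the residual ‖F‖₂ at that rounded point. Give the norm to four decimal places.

At (3, 2): F = (-2.090703, 37.0000).
Jacobian J = [[-2, cos(t) + 2], [5·t + 1, 5·s + 3]].
At the point, J = [[-2.0000, 1.583853], [11.0000, 18.0000]] (det J = -53.422385).
Solving J·Δ = −F gives Δ = (-1.8014, -0.9547).
Then the next iterate is (s, t)₁ = (1.1986, 1.0453).
Re-evaluating at (1.1986, 1.0453): F = (-0.441525, 8.598983), so ‖F‖₂ = 8.6103.

8.6103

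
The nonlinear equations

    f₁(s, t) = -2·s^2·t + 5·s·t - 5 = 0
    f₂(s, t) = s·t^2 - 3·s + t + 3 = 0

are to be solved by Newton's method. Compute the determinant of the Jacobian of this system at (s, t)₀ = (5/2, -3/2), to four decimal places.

-48.7500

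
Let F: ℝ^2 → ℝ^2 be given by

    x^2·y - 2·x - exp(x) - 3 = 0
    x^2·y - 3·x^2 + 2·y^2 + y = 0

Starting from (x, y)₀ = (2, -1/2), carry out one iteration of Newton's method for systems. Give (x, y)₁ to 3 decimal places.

(1.687, 2.706)

At (2, -1/2): F = (-16.38906, -14.000).
Jacobian J = [[2·x·y - exp(x) - 2, x^2], [2·x·y - 6·x, x^2 + 4·y + 1]].
At the point, J = [[-11.38906, 4.000], [-14.000, 3.000]] (det J = 21.83283).
Solving J·Δ = −F gives Δ = (-0.313, 3.206).
Then the next iterate is (x, y)₁ = (1.687, 2.706).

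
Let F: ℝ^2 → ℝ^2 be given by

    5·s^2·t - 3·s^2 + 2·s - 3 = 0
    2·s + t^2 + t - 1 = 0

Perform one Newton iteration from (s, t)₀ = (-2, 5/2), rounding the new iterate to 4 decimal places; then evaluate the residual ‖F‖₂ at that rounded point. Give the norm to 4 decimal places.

7.7589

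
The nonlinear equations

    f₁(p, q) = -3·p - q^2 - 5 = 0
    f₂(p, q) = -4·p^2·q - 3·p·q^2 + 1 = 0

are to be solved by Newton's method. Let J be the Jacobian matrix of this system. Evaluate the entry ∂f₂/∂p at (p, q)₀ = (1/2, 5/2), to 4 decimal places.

-28.7500

∂f₂/∂p = -8·p·q - 3·q^2.
At (1/2, 5/2) this is -28.7500.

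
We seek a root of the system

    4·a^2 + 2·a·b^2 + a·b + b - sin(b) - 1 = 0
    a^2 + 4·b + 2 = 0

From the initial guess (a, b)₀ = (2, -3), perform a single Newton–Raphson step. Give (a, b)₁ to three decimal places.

At (2, -3): F = (42.14112, -6.000).
Jacobian J = [[8·a + 2·b^2 + b, 4·a·b + a - cos(b) + 1], [2·a, 4]].
At the point, J = [[31.000, -20.01001], [4.000, 4.000]] (det J = 204.04003).
Solving J·Δ = −F gives Δ = (-0.238, 1.738).
Then the next iterate is (a, b)₁ = (1.762, -1.262).

(1.762, -1.262)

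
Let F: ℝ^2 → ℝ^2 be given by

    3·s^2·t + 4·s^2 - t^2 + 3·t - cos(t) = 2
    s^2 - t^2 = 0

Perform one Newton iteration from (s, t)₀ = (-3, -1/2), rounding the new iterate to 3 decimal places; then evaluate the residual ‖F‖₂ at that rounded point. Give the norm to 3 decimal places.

At (-3, -1/2): F = (17.87242, 8.750).
Jacobian J = [[6·s·t + 8·s, 3·s^2 - 2·t + sin(t) + 3], [2·s, -2·t]].
At the point, J = [[-15.000, 30.52057], [-6.000, 1.000]] (det J = 168.12345).
Solving J·Δ = −F gives Δ = (1.482, 0.143).
Then the next iterate is (s, t)₁ = (-1.518, -0.357).
Re-evaluating at (-1.518, -0.357): F = (2.61397, 2.17688), so ‖F‖₂ = 3.402.

3.402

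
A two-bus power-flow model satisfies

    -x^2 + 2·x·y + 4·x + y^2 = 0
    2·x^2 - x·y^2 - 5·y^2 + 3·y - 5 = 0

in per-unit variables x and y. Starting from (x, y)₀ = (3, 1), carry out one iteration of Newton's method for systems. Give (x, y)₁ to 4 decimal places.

(0.7955, -0.2500)

At (3, 1): F = (10.0000, 8.0000).
Jacobian J = [[-2·x + 2·y + 4, 2·x + 2·y], [4·x - y^2, -2·x·y - 10·y + 3]].
At the point, J = [[0.0000, 8.0000], [11.0000, -13.0000]] (det J = -88.0000).
Solving J·Δ = −F gives Δ = (-2.2045, -1.2500).
Then the next iterate is (x, y)₁ = (0.7955, -0.2500).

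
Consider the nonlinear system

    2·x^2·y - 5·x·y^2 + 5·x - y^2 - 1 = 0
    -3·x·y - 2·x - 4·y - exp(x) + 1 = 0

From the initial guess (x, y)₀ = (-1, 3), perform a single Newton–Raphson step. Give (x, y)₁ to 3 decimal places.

(-0.924, 1.768)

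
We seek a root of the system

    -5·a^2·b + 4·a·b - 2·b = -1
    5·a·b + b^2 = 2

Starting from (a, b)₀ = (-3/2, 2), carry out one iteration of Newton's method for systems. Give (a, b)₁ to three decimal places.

At (-3/2, 2): F = (-37.500, -13.000).
Jacobian J = [[-10·a·b + 4·b, -5·a^2 + 4·a - 2], [5·b, 5·a + 2·b]].
At the point, J = [[38.000, -19.250], [10.000, -3.500]] (det J = 59.500).
Solving J·Δ = −F gives Δ = (2.000, 2.000).
Then the next iterate is (a, b)₁ = (0.500, 4.000).

(0.500, 4.000)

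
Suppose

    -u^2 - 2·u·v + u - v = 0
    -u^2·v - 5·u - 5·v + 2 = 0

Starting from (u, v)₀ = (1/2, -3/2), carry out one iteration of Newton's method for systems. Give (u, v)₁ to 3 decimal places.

(0.398, -0.027)

At (1/2, -3/2): F = (3.250, 7.375).
Jacobian J = [[-2·u - 2·v + 1, -2·u - 1], [-2·u·v - 5, -u^2 - 5]].
At the point, J = [[3.000, -2.000], [-3.500, -5.250]] (det J = -22.750).
Solving J·Δ = −F gives Δ = (-0.102, 1.473).
Then the next iterate is (u, v)₁ = (0.398, -0.027).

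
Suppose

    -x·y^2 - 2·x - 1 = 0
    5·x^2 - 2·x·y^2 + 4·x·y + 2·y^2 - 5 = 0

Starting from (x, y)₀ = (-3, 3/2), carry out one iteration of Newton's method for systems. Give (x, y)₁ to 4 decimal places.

At (-3, 3/2): F = (11.7500, 40.0000).
Jacobian J = [[-y^2 - 2, -2·x·y], [10·x - 2·y^2 + 4·y, -4·x·y + 4·x + 4·y]].
At the point, J = [[-4.2500, 9.0000], [-28.5000, 12.0000]] (det J = 205.5000).
Solving J·Δ = −F gives Δ = (1.0657, -0.8023).
Then the next iterate is (x, y)₁ = (-1.9343, 0.6977).

(-1.9343, 0.6977)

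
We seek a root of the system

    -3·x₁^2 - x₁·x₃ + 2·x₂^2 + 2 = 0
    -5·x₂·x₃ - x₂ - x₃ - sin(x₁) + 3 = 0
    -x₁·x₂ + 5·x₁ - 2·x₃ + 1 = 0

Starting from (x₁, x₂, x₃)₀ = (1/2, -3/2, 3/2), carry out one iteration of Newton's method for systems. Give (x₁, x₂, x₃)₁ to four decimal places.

(0.1833, -0.3720, 0.8138)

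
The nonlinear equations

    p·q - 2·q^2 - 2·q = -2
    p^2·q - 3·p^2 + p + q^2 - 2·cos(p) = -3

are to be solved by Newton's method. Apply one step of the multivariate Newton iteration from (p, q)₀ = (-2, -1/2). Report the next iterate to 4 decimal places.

(-1.4636, 1.1159)

At (-2, -1/2): F = (3.5000, -11.917706).
Jacobian J = [[q, p - 4·q - 2], [2·p·q - 6·p + 2·sin(p) + 1, p^2 + 2·q]].
At the point, J = [[-0.5000, -2.0000], [13.181405, 3.0000]] (det J = 24.862810).
Solving J·Δ = −F gives Δ = (0.5364, 1.6159).
Then the next iterate is (p, q)₁ = (-1.4636, 1.1159).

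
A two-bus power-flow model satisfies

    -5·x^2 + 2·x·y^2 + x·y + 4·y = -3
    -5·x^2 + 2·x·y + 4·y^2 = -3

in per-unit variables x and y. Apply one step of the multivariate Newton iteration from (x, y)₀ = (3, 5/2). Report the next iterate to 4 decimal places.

(2.2299, 1.8364)

At (3, 5/2): F = (13.0000, -2.0000).
Jacobian J = [[-10·x + 2·y^2 + y, 4·x·y + x + 4], [-10·x + 2·y, 2·x + 8·y]].
At the point, J = [[-15.0000, 37.0000], [-25.0000, 26.0000]] (det J = 535.0000).
Solving J·Δ = −F gives Δ = (-0.7701, -0.6636).
Then the next iterate is (x, y)₁ = (2.2299, 1.8364).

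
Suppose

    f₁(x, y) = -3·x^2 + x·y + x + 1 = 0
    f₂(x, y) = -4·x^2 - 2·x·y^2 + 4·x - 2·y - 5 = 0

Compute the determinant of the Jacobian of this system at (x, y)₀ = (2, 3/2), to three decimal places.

J = [[-6·x + y + 1, x], [-8·x - 2·y^2 + 4, -4·x·y - 2]].
At the point, J = [[-9.500, 2.000], [-16.500, -14.000]].
det J = 166.000.

166.000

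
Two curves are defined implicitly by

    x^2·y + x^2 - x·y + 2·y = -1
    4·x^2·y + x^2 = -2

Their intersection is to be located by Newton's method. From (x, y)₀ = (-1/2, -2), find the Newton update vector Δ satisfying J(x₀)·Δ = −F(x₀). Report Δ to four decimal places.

At (-1/2, -2): F = (-4.2500, 0.2500).
Jacobian J = [[2·x·y + 2·x - y, x^2 - x + 2], [8·x·y + 2·x, 4·x^2]].
At the point, J = [[3.0000, 2.7500], [7.0000, 1.0000]] (det J = -16.2500).
Solving J·Δ = −F gives Δ = (-0.3038, 1.8769).

(-0.3038, 1.8769)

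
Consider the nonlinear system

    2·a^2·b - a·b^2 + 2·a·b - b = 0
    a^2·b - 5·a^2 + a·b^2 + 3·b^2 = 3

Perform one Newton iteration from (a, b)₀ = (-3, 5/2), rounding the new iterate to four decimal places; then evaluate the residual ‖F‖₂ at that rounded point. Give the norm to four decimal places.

12.7592

At (-3, 5/2): F = (46.2500, -25.5000).
Jacobian J = [[4·a·b - b^2 + 2·b, 2·a^2 - 2·a·b + 2·a - 1], [2·a·b - 10·a + b^2, a^2 + 2·a·b + 6·b]].
At the point, J = [[-31.2500, 26.0000], [21.2500, 9.0000]] (det J = -833.7500).
Solving J·Δ = −F gives Δ = (1.2945, -0.2230).
Then the next iterate is (a, b)₁ = (-1.7055, 2.2770).
Re-evaluating at (-1.7055, 2.2770): F = (12.045066, -4.208841), so ‖F‖₂ = 12.7592.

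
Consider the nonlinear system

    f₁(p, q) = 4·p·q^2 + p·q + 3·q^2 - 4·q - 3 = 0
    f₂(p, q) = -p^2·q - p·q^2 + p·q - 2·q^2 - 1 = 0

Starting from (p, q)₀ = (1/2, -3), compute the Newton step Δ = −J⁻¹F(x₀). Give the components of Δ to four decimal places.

(0.0582, 1.6245)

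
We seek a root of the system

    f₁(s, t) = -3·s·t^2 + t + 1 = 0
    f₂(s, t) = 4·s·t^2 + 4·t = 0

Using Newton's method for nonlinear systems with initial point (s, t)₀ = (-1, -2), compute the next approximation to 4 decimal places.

At (-1, -2): F = (11.0000, -24.0000).
Jacobian J = [[-3·t^2, -6·s·t + 1], [4·t^2, 8·s·t + 4]].
At the point, J = [[-12.0000, -11.0000], [16.0000, 20.0000]] (det J = -64.0000).
Solving J·Δ = −F gives Δ = (-0.6875, 1.7500).
Then the next iterate is (s, t)₁ = (-1.6875, -0.2500).

(-1.6875, -0.2500)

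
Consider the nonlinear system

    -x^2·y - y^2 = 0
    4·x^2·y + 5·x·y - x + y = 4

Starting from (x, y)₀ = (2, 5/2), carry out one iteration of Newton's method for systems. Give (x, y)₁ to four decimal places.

At (2, 5/2): F = (-16.2500, 61.5000).
Jacobian J = [[-2·x·y, -x^2 - 2·y], [8·x·y + 5·y - 1, 4·x^2 + 5·x + 1]].
At the point, J = [[-10.0000, -9.0000], [51.5000, 27.0000]] (det J = 193.5000).
Solving J·Δ = −F gives Δ = (-0.5930, -1.1466).
Then the next iterate is (x, y)₁ = (1.4070, 1.3534).

(1.4070, 1.3534)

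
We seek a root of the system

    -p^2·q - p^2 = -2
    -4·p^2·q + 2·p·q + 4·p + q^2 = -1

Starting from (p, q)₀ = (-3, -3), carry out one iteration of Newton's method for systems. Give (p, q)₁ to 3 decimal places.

At (-3, -3): F = (20.000, 124.000).
Jacobian J = [[-2·p·q - 2·p, -p^2], [-8·p·q + 2·q + 4, -4·p^2 + 2·p + 2·q]].
At the point, J = [[-12.000, -9.000], [-74.000, -48.000]] (det J = -90.000).
Solving J·Δ = −F gives Δ = (1.733, -0.089).
Then the next iterate is (p, q)₁ = (-1.267, -3.089).

(-1.267, -3.089)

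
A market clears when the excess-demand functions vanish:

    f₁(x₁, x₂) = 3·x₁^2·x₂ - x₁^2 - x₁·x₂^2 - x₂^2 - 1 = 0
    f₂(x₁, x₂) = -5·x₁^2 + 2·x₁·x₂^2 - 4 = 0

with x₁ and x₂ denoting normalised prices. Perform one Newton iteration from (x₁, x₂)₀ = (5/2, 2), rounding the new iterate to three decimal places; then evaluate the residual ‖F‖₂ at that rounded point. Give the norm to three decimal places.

4.459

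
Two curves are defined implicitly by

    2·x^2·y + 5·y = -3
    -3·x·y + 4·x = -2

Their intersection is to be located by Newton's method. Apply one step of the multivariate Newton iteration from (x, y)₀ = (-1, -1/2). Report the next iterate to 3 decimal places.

(-0.292, -0.631)

At (-1, -1/2): F = (-0.500, -3.500).
Jacobian J = [[4·x·y, 2·x^2 + 5], [-3·y + 4, -3·x]].
At the point, J = [[2.000, 7.000], [5.500, 3.000]] (det J = -32.500).
Solving J·Δ = −F gives Δ = (0.708, -0.131).
Then the next iterate is (x, y)₁ = (-0.292, -0.631).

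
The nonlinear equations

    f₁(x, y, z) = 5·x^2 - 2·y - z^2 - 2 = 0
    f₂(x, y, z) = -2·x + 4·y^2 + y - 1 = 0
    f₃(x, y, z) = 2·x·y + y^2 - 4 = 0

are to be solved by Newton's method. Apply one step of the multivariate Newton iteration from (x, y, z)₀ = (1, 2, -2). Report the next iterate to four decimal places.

(1.2750, 1.1500, -1.8625)

At (1, 2, -2): F = (-5.0000, 15.0000, 4.0000).
Jacobian J = [[10·x, -2, -2·z], [-2, 8·y + 1, 0], [2·y, 2·x + 2·y, 0]].
At the point, J = [[10.0000, -2.0000, 4.0000], [-2.0000, 17.0000, 0.0000], [4.0000, 6.0000, 0.0000]] (det J = -320.0000).
Solving J·Δ = −F gives Δ = (0.2750, -0.8500, 0.1375).
Then the next iterate is (x, y, z)₁ = (1.2750, 1.1500, -1.8625).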